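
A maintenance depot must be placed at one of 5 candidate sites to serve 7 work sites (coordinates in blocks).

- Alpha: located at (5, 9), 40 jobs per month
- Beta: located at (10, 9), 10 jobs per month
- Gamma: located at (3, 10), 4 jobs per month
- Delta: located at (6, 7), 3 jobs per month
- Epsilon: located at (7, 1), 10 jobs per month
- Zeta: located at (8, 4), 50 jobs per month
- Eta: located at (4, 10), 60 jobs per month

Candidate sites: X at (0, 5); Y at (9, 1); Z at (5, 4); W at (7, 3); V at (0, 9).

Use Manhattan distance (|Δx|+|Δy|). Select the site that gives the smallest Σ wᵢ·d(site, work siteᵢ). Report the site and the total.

Z, total 964 blocks

Total weighted distance at each candidate:
  X (0, 5): total = 1656
  Y (9, 1): total = 1717
  Z (5, 4): total = 964
  W (7, 3): total = 1189
  V (0, 9): total = 1440
Minimum is at Z with total 964 blocks.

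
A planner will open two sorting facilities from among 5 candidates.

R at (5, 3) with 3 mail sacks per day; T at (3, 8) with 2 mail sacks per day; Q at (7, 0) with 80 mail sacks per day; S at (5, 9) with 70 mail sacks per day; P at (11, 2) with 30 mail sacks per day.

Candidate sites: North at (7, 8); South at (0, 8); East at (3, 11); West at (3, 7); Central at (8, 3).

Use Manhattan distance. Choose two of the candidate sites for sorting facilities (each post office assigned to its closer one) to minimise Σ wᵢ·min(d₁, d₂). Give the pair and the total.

{North, Central}, total 667

Evaluate every pair (each demand assigned to the nearer of the two):
  {North, Central}: total = 667
  {West, Central}: total = 731
  {East, Central}: total = 735
  {South, Central}: total = 875
  {North, West}: total = 1170
  {North, South}: total = 1177
  {North, East}: total = 1177
  {South, West}: total = 1570
  {East, West}: total = 1570
  {South, East}: total = 2026
Best pair: {North, Central} with total 667.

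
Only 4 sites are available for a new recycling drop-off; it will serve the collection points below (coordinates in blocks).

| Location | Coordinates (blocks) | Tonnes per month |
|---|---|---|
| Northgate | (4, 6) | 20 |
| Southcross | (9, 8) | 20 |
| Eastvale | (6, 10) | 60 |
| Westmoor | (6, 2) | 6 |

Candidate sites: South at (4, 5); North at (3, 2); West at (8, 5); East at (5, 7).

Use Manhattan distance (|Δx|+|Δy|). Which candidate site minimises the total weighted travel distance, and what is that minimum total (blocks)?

Total weighted distance at each candidate:
  South (4, 5): total = 630
  North (3, 2): total = 1018
  West (8, 5): total = 630
  East (5, 7): total = 416
Minimum is at East with total 416 blocks.

East, total 416 blocks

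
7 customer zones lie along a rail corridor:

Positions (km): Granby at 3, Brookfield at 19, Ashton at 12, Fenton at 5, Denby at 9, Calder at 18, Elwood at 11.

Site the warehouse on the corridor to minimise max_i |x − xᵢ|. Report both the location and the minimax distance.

location 11, max distance 8

The 1-center on a line is the midpoint of the two extreme points: leftmost at 3, rightmost at 19.
Optimal location = (3 + 19)/2 = 11; maximum distance = (19 − 3)/2 = 8.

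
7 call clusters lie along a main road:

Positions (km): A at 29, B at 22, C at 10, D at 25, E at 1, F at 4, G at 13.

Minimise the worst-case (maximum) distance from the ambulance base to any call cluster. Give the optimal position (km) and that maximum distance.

location 15, max distance 14

The 1-center on a line is the midpoint of the two extreme points: leftmost at 1, rightmost at 29.
Optimal location = (1 + 29)/2 = 15; maximum distance = (29 − 1)/2 = 14.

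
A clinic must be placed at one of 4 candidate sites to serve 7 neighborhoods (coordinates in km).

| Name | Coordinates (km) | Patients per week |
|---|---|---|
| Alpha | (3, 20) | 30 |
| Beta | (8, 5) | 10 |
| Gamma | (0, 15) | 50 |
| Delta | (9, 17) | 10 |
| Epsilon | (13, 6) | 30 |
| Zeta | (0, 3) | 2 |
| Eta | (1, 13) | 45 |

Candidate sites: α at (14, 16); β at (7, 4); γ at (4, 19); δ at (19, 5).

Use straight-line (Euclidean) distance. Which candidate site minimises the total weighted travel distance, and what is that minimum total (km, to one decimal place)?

Total weighted distance at each candidate:
  α (14, 16): total = 2169.3
  β (7, 4): total = 1983.0
  γ (4, 19): total = 1333.9
  δ (19, 5): total = 3104.8
Minimum is at γ with total 1333.9 km.

γ, total 1333.9 km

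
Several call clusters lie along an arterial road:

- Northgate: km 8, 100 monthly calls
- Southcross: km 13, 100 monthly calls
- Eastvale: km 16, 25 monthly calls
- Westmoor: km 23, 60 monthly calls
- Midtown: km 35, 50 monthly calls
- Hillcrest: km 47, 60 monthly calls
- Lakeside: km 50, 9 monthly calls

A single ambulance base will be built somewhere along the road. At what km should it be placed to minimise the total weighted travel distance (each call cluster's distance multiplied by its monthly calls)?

x = 16

For a sum of weighted absolute distances on a line, the optimum is the weighted median (not the mean). Total weight W = 404; half-weight = 202.
Sort by position and accumulate weight:
  km 8 (Northgate, w=100) → cum 100
  km 13 (Southcross, w=100) → cum 200
  km 16 (Eastvale, w=25) → cum 225  ≥ 202 → median here
  km 23 (Westmoor, w=60) → cum 285
  km 35 (Midtown, w=50) → cum 335
  km 47 (Hillcrest, w=60) → cum 395
  km 50 (Lakeside, w=9) → cum 404
Optimal location: km 16.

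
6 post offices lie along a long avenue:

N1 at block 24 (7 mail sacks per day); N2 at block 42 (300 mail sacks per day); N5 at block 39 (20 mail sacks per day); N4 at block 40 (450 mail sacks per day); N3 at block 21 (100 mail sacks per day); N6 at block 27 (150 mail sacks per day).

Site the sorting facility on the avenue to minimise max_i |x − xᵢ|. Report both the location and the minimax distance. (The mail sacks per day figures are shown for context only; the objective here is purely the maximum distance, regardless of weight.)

The 1-center on a line is the midpoint of the two extreme points: leftmost at 21, rightmost at 42.
Optimal location = (21 + 42)/2 = 31.5; maximum distance = (42 − 21)/2 = 10.5.

location 31.5, max distance 10.5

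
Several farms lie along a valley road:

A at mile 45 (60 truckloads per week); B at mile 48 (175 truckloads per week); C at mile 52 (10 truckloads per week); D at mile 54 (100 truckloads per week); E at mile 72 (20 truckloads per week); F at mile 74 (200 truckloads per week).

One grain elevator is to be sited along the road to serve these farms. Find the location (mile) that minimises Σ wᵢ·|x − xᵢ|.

For a sum of weighted absolute distances on a line, the optimum is the weighted median (not the mean). Total weight W = 565; half-weight = 282.5.
Sort by position and accumulate weight:
  mile 45 (A, w=60) → cum 60
  mile 48 (B, w=175) → cum 235
  mile 52 (C, w=10) → cum 245
  mile 54 (D, w=100) → cum 345  ≥ 282.5 → median here
  mile 72 (E, w=20) → cum 365
  mile 74 (F, w=200) → cum 565
Optimal location: mile 54.

x = 54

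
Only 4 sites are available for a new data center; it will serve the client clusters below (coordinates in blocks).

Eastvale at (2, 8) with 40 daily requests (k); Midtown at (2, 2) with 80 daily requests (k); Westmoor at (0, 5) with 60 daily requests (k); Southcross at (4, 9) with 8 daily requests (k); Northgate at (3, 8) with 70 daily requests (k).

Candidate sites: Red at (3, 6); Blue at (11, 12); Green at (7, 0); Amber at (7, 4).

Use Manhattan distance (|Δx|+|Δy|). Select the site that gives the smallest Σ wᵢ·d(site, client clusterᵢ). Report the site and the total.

Total weighted distance at each candidate:
  Red (3, 6): total = 932
  Blue (11, 12): total = 4040
  Green (7, 0): total = 2736
  Amber (7, 4): total = 2024
Minimum is at Red with total 932 blocks.

Red, total 932 blocks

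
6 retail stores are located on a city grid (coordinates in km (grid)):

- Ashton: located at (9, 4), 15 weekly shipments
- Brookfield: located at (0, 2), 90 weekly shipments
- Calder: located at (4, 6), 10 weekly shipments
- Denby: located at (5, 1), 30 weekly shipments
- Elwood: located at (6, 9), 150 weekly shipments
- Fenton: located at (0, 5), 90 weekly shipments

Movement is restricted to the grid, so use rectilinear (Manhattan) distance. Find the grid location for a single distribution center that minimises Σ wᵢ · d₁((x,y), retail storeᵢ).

Manhattan distance separates: Σwᵢ(|x−xᵢ|+|y−yᵢ|) = Σwᵢ|x−xᵢ| + Σwᵢ|y−yᵢ|, so x and y are optimised independently as 1-D weighted medians.
Total weight W = 385; half = 192.5.
x-coordinate, sorted with cumulative weight:
  x=0 (Brookfield, w=90) cum 90
  x=0 (Fenton, w=90) cum 180
  x=4 (Calder, w=10) cum 190
  x=5 (Denby, w=30) cum 220  ← median
  x=6 (Elwood, w=150) cum 370
  x=9 (Ashton, w=15) cum 385
⇒ x* = 5
y-coordinate, sorted with cumulative weight:
  y=1 (Denby, w=30) cum 30
  y=2 (Brookfield, w=90) cum 120
  y=4 (Ashton, w=15) cum 135
  y=5 (Fenton, w=90) cum 225  ← median
  y=6 (Calder, w=10) cum 235
  y=9 (Elwood, w=150) cum 385
⇒ y* = 5

(5, 5)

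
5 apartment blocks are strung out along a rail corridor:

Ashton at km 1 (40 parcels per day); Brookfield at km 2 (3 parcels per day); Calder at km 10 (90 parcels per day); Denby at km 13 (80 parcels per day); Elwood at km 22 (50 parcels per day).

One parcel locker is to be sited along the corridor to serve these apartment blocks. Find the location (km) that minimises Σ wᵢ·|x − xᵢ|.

x = 10

For a sum of weighted absolute distances on a line, the optimum is the weighted median (not the mean). Total weight W = 263; half-weight = 131.5.
Sort by position and accumulate weight:
  km 1 (Ashton, w=40) → cum 40
  km 2 (Brookfield, w=3) → cum 43
  km 10 (Calder, w=90) → cum 133  ≥ 131.5 → median here
  km 13 (Denby, w=80) → cum 213
  km 22 (Elwood, w=50) → cum 263
Optimal location: km 10.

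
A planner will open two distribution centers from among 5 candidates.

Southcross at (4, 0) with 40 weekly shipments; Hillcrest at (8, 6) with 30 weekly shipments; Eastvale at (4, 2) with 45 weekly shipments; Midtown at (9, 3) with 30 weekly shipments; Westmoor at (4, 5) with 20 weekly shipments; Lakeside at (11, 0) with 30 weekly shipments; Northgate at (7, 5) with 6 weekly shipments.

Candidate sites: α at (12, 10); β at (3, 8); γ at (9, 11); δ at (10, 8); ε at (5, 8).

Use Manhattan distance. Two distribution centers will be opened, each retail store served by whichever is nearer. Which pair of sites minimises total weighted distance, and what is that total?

Evaluate every pair (each demand assigned to the nearer of the two):
  {δ, ε}: total = 1355
  {β, δ}: total = 1361
  {α, ε}: total = 1535
  {γ, ε}: total = 1565
  {β, γ}: total = 1607
  {β, ε}: total = 1625
  {α, β}: total = 1637
  {α, δ}: total = 1886
  {γ, δ}: total = 1886
  {α, γ}: total = 2288
Best pair: {δ, ε} with total 1355.

{δ, ε}, total 1355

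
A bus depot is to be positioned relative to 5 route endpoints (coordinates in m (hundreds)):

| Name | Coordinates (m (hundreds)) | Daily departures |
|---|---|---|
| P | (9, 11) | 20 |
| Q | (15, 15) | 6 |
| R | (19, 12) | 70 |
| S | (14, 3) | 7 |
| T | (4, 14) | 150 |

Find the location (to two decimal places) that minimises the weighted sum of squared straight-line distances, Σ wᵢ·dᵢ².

The minimiser of Σwᵢ‖p−pᵢ‖² is the weighted centroid p* = (Σwᵢpᵢ)/(Σwᵢ).
Σwᵢ = 253.
Σwᵢxᵢ = 20·9 + 6·15 + 70·19 + 7·14 + 150·4 = 2298.
Σwᵢyᵢ = 20·11 + 6·15 + 70·12 + 7·3 + 150·14 = 3271.
x* = 2298/253 = 9.08, y* = 3271/253 = 12.93.

(9.08, 12.93)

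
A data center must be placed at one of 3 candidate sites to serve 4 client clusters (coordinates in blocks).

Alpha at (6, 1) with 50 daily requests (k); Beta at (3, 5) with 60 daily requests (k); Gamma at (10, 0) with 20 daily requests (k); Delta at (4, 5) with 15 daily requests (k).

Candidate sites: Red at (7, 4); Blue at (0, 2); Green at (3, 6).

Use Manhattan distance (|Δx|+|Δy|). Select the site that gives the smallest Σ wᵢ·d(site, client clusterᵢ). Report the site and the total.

Total weighted distance at each candidate:
  Red (7, 4): total = 700
  Blue (0, 2): total = 1055
  Green (3, 6): total = 750
Minimum is at Red with total 700 blocks.

Red, total 700 blocks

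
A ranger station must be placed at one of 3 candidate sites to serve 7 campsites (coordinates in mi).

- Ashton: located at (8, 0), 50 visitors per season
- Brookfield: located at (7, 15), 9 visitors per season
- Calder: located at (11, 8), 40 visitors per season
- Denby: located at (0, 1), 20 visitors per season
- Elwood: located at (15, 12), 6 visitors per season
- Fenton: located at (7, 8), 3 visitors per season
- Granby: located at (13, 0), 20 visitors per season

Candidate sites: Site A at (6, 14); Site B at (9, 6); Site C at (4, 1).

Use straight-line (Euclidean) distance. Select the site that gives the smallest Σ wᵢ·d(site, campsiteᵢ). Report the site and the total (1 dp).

Site B, total 909.8 mi

Total weighted distance at each candidate:
  Site A (6, 14): total = 1705.2
  Site B (9, 6): total = 909.8
  Site C (4, 1): total = 1108.3
Minimum is at Site B with total 909.8 mi.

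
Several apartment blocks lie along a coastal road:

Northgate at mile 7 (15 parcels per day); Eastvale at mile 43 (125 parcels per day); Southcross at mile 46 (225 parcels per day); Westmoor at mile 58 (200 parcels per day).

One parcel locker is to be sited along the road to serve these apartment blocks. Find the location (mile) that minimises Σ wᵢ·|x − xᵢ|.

x = 46

For a sum of weighted absolute distances on a line, the optimum is the weighted median (not the mean). Total weight W = 565; half-weight = 282.5.
Sort by position and accumulate weight:
  mile 7 (Northgate, w=15) → cum 15
  mile 43 (Eastvale, w=125) → cum 140
  mile 46 (Southcross, w=225) → cum 365  ≥ 282.5 → median here
  mile 58 (Westmoor, w=200) → cum 565
Optimal location: mile 46.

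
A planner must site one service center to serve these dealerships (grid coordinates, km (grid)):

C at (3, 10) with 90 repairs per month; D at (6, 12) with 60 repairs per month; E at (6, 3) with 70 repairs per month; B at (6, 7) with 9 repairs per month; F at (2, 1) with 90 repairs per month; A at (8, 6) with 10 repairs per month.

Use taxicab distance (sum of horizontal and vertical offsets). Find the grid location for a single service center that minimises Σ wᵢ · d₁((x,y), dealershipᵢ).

Manhattan distance separates: Σwᵢ(|x−xᵢ|+|y−yᵢ|) = Σwᵢ|x−xᵢ| + Σwᵢ|y−yᵢ|, so x and y are optimised independently as 1-D weighted medians.
Total weight W = 329; half = 164.5.
x-coordinate, sorted with cumulative weight:
  x=2 (F, w=90) cum 90
  x=3 (C, w=90) cum 180  ← median
  x=6 (D, w=60) cum 240
  x=6 (E, w=70) cum 310
  x=6 (B, w=9) cum 319
  x=8 (A, w=10) cum 329
⇒ x* = 3
y-coordinate, sorted with cumulative weight:
  y=1 (F, w=90) cum 90
  y=3 (E, w=70) cum 160
  y=6 (A, w=10) cum 170  ← median
  y=7 (B, w=9) cum 179
  y=10 (C, w=90) cum 269
  y=12 (D, w=60) cum 329
⇒ y* = 6

(3, 6)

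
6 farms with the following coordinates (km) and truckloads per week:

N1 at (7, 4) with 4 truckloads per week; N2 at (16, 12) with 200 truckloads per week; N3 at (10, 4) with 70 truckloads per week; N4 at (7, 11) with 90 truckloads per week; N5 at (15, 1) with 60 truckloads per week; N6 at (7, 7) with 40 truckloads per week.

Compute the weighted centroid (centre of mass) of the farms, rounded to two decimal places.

(12.37, 8.68)

The minimiser of Σwᵢ‖p−pᵢ‖² is the weighted centroid p* = (Σwᵢpᵢ)/(Σwᵢ).
Σwᵢ = 464.
Σwᵢxᵢ = 4·7 + 200·16 + 70·10 + 90·7 + 60·15 + 40·7 = 5738.
Σwᵢyᵢ = 4·4 + 200·12 + 70·4 + 90·11 + 60·1 + 40·7 = 4026.
x* = 5738/464 = 12.37, y* = 4026/464 = 8.68.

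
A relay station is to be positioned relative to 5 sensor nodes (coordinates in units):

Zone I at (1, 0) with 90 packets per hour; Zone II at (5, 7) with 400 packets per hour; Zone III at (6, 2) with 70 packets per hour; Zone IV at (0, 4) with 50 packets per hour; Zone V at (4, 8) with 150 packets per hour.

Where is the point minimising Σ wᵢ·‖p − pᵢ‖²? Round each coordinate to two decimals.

The minimiser of Σwᵢ‖p−pᵢ‖² is the weighted centroid p* = (Σwᵢpᵢ)/(Σwᵢ).
Σwᵢ = 760.
Σwᵢxᵢ = 90·1 + 400·5 + 70·6 + 50·0 + 150·4 = 3110.
Σwᵢyᵢ = 90·0 + 400·7 + 70·2 + 50·4 + 150·8 = 4340.
x* = 3110/760 = 4.09, y* = 4340/760 = 5.71.

(4.09, 5.71)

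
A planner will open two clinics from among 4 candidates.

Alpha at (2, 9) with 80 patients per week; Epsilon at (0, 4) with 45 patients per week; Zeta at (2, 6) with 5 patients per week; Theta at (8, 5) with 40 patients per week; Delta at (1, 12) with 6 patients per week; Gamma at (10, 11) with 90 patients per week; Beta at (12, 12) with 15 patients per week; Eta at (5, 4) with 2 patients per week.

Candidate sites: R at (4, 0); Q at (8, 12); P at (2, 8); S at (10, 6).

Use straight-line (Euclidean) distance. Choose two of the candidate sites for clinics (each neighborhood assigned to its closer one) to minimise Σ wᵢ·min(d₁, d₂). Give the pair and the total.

{Q, P}, total 855.6

Evaluate every pair (each demand assigned to the nearer of the two):
  {Q, P}: total = 855.6
  {P, S}: total = 960.3
  {R, Q}: total = 1390.5
  {Q, S}: total = 1439.0
  {R, P}: total = 1510.9
  {R, S}: total = 1677.2
Best pair: {Q, P} with total 855.6.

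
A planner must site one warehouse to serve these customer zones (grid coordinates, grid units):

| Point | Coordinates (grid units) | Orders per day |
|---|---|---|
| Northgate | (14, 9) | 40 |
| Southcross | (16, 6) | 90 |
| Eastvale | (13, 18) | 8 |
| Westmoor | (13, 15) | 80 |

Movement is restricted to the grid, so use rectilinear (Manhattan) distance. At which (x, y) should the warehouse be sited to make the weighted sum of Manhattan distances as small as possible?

Manhattan distance separates: Σwᵢ(|x−xᵢ|+|y−yᵢ|) = Σwᵢ|x−xᵢ| + Σwᵢ|y−yᵢ|, so x and y are optimised independently as 1-D weighted medians.
Total weight W = 218; half = 109.
x-coordinate, sorted with cumulative weight:
  x=13 (Eastvale, w=8) cum 8
  x=13 (Westmoor, w=80) cum 88
  x=14 (Northgate, w=40) cum 128  ← median
  x=16 (Southcross, w=90) cum 218
⇒ x* = 14
y-coordinate, sorted with cumulative weight:
  y=6 (Southcross, w=90) cum 90
  y=9 (Northgate, w=40) cum 130  ← median
  y=15 (Westmoor, w=80) cum 210
  y=18 (Eastvale, w=8) cum 218
⇒ y* = 9

(14, 9)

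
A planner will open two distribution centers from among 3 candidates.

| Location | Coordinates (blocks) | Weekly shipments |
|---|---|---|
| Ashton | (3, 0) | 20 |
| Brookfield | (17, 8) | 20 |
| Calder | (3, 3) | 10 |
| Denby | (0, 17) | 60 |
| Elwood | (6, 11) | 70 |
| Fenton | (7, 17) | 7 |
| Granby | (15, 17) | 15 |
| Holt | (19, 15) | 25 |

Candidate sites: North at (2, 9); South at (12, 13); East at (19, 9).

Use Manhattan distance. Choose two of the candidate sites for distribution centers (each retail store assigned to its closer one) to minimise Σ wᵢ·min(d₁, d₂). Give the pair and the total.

Evaluate every pair (each demand assigned to the nearer of the two):
  {North, East}: total = 1771
  {North, South}: total = 1883
  {South, East}: total = 2528
Best pair: {North, East} with total 1771.

{North, East}, total 1771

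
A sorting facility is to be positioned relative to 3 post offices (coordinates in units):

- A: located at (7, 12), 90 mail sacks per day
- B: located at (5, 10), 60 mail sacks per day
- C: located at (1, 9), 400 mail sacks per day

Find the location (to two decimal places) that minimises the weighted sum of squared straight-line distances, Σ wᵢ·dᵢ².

The minimiser of Σwᵢ‖p−pᵢ‖² is the weighted centroid p* = (Σwᵢpᵢ)/(Σwᵢ).
Σwᵢ = 550.
Σwᵢxᵢ = 90·7 + 60·5 + 400·1 = 1330.
Σwᵢyᵢ = 90·12 + 60·10 + 400·9 = 5280.
x* = 1330/550 = 2.42, y* = 5280/550 = 9.60.

(2.42, 9.60)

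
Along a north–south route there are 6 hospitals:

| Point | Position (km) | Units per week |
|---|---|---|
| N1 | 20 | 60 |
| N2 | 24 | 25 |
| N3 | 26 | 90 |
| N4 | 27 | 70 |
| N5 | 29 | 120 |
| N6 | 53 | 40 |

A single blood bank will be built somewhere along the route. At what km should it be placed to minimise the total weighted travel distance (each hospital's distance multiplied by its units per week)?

x = 27

For a sum of weighted absolute distances on a line, the optimum is the weighted median (not the mean). Total weight W = 405; half-weight = 202.5.
Sort by position and accumulate weight:
  km 20 (N1, w=60) → cum 60
  km 24 (N2, w=25) → cum 85
  km 26 (N3, w=90) → cum 175
  km 27 (N4, w=70) → cum 245  ≥ 202.5 → median here
  km 29 (N5, w=120) → cum 365
  km 53 (N6, w=40) → cum 405
Optimal location: km 27.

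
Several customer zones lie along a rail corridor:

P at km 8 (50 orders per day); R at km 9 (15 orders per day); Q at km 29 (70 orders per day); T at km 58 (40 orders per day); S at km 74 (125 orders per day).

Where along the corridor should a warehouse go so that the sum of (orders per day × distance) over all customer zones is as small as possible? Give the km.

For a sum of weighted absolute distances on a line, the optimum is the weighted median (not the mean). Total weight W = 300; half-weight = 150.
Sort by position and accumulate weight:
  km 8 (P, w=50) → cum 50
  km 9 (R, w=15) → cum 65
  km 29 (Q, w=70) → cum 135
  km 58 (T, w=40) → cum 175  ≥ 150 → median here
  km 74 (S, w=125) → cum 300
Optimal location: km 58.

x = 58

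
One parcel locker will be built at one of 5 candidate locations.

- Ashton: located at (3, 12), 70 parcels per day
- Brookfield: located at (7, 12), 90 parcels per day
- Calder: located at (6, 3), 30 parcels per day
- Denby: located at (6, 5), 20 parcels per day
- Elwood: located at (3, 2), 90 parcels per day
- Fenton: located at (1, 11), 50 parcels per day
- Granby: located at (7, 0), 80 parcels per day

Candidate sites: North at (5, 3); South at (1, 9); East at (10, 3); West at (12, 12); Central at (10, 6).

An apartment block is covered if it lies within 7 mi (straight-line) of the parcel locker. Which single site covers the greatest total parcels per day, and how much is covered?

Coverage radius r = 7 mi; a point is covered iff (Δx)²+(Δy)² ≤ 7² = 49.
  North (5, 3): covers {Calder, Denby, Elwood, Granby} → 220
  South (1, 9): covers {Ashton, Brookfield, Denby, Fenton} → 230
  East (10, 3): covers {Calder, Denby, Granby} → 130
  West (12, 12): covers {Brookfield} → 90
  Central (10, 6): covers {Brookfield, Calder, Denby, Granby} → 220
Maximum coverage at South: 230 parcels per day.

South, covering 230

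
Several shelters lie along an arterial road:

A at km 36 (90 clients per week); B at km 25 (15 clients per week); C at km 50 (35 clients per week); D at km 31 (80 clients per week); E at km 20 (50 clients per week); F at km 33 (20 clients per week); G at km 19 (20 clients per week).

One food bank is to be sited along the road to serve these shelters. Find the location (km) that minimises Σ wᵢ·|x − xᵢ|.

x = 31

For a sum of weighted absolute distances on a line, the optimum is the weighted median (not the mean). Total weight W = 310; half-weight = 155.
Sort by position and accumulate weight:
  km 19 (G, w=20) → cum 20
  km 20 (E, w=50) → cum 70
  km 25 (B, w=15) → cum 85
  km 31 (D, w=80) → cum 165  ≥ 155 → median here
  km 33 (F, w=20) → cum 185
  km 36 (A, w=90) → cum 275
  km 50 (C, w=35) → cum 310
Optimal location: km 31.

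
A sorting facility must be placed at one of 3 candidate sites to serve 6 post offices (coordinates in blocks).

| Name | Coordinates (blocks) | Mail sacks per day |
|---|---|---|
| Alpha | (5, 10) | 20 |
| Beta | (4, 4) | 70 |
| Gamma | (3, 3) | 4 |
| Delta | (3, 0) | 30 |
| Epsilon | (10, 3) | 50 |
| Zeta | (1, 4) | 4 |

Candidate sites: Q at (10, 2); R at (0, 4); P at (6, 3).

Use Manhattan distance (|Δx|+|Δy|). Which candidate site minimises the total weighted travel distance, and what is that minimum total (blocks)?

P, total 786 blocks

Total weighted distance at each candidate:
  Q (10, 2): total = 1216
  R (0, 4): total = 1280
  P (6, 3): total = 786
Minimum is at P with total 786 blocks.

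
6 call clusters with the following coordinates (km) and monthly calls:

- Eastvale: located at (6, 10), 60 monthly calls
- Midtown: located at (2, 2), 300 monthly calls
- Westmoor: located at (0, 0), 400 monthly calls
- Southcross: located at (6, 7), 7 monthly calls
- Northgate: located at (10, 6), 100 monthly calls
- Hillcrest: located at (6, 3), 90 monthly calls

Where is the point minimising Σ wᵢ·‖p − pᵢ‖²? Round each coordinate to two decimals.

(2.66, 2.21)

The minimiser of Σwᵢ‖p−pᵢ‖² is the weighted centroid p* = (Σwᵢpᵢ)/(Σwᵢ).
Σwᵢ = 957.
Σwᵢxᵢ = 60·6 + 300·2 + 400·0 + 7·6 + 100·10 + 90·6 = 2542.
Σwᵢyᵢ = 60·10 + 300·2 + 400·0 + 7·7 + 100·6 + 90·3 = 2119.
x* = 2542/957 = 2.66, y* = 2119/957 = 2.21.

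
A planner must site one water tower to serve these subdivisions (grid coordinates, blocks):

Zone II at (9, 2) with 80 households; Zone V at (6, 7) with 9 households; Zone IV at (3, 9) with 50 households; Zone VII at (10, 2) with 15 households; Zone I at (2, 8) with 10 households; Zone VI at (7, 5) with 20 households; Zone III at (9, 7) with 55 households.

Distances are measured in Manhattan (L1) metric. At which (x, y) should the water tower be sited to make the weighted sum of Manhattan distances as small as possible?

Manhattan distance separates: Σwᵢ(|x−xᵢ|+|y−yᵢ|) = Σwᵢ|x−xᵢ| + Σwᵢ|y−yᵢ|, so x and y are optimised independently as 1-D weighted medians.
Total weight W = 239; half = 119.5.
x-coordinate, sorted with cumulative weight:
  x=2 (Zone I, w=10) cum 10
  x=3 (Zone IV, w=50) cum 60
  x=6 (Zone V, w=9) cum 69
  x=7 (Zone VI, w=20) cum 89
  x=9 (Zone II, w=80) cum 169  ← median
  x=9 (Zone III, w=55) cum 224
  x=10 (Zone VII, w=15) cum 239
⇒ x* = 9
y-coordinate, sorted with cumulative weight:
  y=2 (Zone II, w=80) cum 80
  y=2 (Zone VII, w=15) cum 95
  y=5 (Zone VI, w=20) cum 115
  y=7 (Zone V, w=9) cum 124  ← median
  y=7 (Zone III, w=55) cum 179
  y=8 (Zone I, w=10) cum 189
  y=9 (Zone IV, w=50) cum 239
⇒ y* = 7

(9, 7)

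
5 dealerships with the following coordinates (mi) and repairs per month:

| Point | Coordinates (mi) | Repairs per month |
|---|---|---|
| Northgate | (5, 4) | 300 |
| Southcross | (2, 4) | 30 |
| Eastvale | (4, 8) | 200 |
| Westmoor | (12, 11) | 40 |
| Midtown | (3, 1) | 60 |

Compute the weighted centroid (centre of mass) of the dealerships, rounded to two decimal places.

The minimiser of Σwᵢ‖p−pᵢ‖² is the weighted centroid p* = (Σwᵢpᵢ)/(Σwᵢ).
Σwᵢ = 630.
Σwᵢxᵢ = 300·5 + 30·2 + 200·4 + 40·12 + 60·3 = 3020.
Σwᵢyᵢ = 300·4 + 30·4 + 200·8 + 40·11 + 60·1 = 3420.
x* = 3020/630 = 4.79, y* = 3420/630 = 5.43.

(4.79, 5.43)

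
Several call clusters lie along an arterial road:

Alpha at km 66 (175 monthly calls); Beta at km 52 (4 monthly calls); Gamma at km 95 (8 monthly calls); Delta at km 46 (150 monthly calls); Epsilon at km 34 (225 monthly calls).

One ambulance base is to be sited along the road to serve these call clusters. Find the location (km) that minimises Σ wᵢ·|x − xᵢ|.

For a sum of weighted absolute distances on a line, the optimum is the weighted median (not the mean). Total weight W = 562; half-weight = 281.
Sort by position and accumulate weight:
  km 34 (Epsilon, w=225) → cum 225
  km 46 (Delta, w=150) → cum 375  ≥ 281 → median here
  km 52 (Beta, w=4) → cum 379
  km 66 (Alpha, w=175) → cum 554
  km 95 (Gamma, w=8) → cum 562
Optimal location: km 46.

x = 46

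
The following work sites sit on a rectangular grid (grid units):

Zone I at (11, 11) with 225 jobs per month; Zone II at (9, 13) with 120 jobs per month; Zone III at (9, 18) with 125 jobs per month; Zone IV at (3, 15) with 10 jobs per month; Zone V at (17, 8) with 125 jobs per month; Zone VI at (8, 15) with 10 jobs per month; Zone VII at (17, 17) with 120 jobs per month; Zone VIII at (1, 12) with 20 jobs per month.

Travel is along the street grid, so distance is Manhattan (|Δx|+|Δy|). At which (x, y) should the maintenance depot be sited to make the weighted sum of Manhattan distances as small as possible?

(11, 13)

Manhattan distance separates: Σwᵢ(|x−xᵢ|+|y−yᵢ|) = Σwᵢ|x−xᵢ| + Σwᵢ|y−yᵢ|, so x and y are optimised independently as 1-D weighted medians.
Total weight W = 755; half = 377.5.
x-coordinate, sorted with cumulative weight:
  x=1 (Zone VIII, w=20) cum 20
  x=3 (Zone IV, w=10) cum 30
  x=8 (Zone VI, w=10) cum 40
  x=9 (Zone II, w=120) cum 160
  x=9 (Zone III, w=125) cum 285
  x=11 (Zone I, w=225) cum 510  ← median
  x=17 (Zone V, w=125) cum 635
  x=17 (Zone VII, w=120) cum 755
⇒ x* = 11
y-coordinate, sorted with cumulative weight:
  y=8 (Zone V, w=125) cum 125
  y=11 (Zone I, w=225) cum 350
  y=12 (Zone VIII, w=20) cum 370
  y=13 (Zone II, w=120) cum 490  ← median
  y=15 (Zone IV, w=10) cum 500
  y=15 (Zone VI, w=10) cum 510
  y=17 (Zone VII, w=120) cum 630
  y=18 (Zone III, w=125) cum 755
⇒ y* = 13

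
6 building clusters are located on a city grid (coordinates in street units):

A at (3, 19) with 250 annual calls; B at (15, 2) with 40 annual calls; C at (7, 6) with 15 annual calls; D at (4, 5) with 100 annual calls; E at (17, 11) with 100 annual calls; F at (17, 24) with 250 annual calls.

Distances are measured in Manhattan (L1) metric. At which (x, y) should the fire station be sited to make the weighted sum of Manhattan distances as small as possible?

Manhattan distance separates: Σwᵢ(|x−xᵢ|+|y−yᵢ|) = Σwᵢ|x−xᵢ| + Σwᵢ|y−yᵢ|, so x and y are optimised independently as 1-D weighted medians.
Total weight W = 755; half = 377.5.
x-coordinate, sorted with cumulative weight:
  x=3 (A, w=250) cum 250
  x=4 (D, w=100) cum 350
  x=7 (C, w=15) cum 365
  x=15 (B, w=40) cum 405  ← median
  x=17 (E, w=100) cum 505
  x=17 (F, w=250) cum 755
⇒ x* = 15
y-coordinate, sorted with cumulative weight:
  y=2 (B, w=40) cum 40
  y=5 (D, w=100) cum 140
  y=6 (C, w=15) cum 155
  y=11 (E, w=100) cum 255
  y=19 (A, w=250) cum 505  ← median
  y=24 (F, w=250) cum 755
⇒ y* = 19

(15, 19)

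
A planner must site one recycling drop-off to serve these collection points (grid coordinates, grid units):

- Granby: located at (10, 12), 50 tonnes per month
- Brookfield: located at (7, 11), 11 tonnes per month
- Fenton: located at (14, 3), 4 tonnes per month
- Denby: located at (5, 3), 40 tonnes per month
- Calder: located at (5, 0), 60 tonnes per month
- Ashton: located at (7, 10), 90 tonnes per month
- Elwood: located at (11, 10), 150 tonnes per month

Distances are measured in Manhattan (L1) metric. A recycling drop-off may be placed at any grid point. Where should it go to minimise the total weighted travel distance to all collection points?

(10, 10)

Manhattan distance separates: Σwᵢ(|x−xᵢ|+|y−yᵢ|) = Σwᵢ|x−xᵢ| + Σwᵢ|y−yᵢ|, so x and y are optimised independently as 1-D weighted medians.
Total weight W = 405; half = 202.5.
x-coordinate, sorted with cumulative weight:
  x=5 (Denby, w=40) cum 40
  x=5 (Calder, w=60) cum 100
  x=7 (Brookfield, w=11) cum 111
  x=7 (Ashton, w=90) cum 201
  x=10 (Granby, w=50) cum 251  ← median
  x=11 (Elwood, w=150) cum 401
  x=14 (Fenton, w=4) cum 405
⇒ x* = 10
y-coordinate, sorted with cumulative weight:
  y=0 (Calder, w=60) cum 60
  y=3 (Fenton, w=4) cum 64
  y=3 (Denby, w=40) cum 104
  y=10 (Ashton, w=90) cum 194
  y=10 (Elwood, w=150) cum 344  ← median
  y=11 (Brookfield, w=11) cum 355
  y=12 (Granby, w=50) cum 405
⇒ y* = 10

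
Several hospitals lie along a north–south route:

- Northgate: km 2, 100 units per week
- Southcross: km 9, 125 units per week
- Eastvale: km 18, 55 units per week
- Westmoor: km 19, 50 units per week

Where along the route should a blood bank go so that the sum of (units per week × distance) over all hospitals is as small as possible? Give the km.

For a sum of weighted absolute distances on a line, the optimum is the weighted median (not the mean). Total weight W = 330; half-weight = 165.
Sort by position and accumulate weight:
  km 2 (Northgate, w=100) → cum 100
  km 9 (Southcross, w=125) → cum 225  ≥ 165 → median here
  km 18 (Eastvale, w=55) → cum 280
  km 19 (Westmoor, w=50) → cum 330
Optimal location: km 9.

x = 9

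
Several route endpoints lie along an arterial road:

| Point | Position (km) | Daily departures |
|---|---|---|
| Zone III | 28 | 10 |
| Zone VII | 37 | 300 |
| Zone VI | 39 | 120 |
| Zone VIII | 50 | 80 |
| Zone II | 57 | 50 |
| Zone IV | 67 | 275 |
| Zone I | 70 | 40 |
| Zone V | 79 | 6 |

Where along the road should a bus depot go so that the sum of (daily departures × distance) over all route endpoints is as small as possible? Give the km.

x = 50

For a sum of weighted absolute distances on a line, the optimum is the weighted median (not the mean). Total weight W = 881; half-weight = 440.5.
Sort by position and accumulate weight:
  km 28 (Zone III, w=10) → cum 10
  km 37 (Zone VII, w=300) → cum 310
  km 39 (Zone VI, w=120) → cum 430
  km 50 (Zone VIII, w=80) → cum 510  ≥ 440.5 → median here
  km 57 (Zone II, w=50) → cum 560
  km 67 (Zone IV, w=275) → cum 835
  km 70 (Zone I, w=40) → cum 875
  km 79 (Zone V, w=6) → cum 881
Optimal location: km 50.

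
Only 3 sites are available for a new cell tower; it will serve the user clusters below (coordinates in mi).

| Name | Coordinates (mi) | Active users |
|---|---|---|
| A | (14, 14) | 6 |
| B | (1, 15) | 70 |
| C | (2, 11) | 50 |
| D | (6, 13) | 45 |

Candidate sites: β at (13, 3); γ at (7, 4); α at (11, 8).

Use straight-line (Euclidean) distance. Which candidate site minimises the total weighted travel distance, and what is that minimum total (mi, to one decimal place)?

α, total 1687.2 mi

Total weighted distance at each candidate:
  β (13, 3): total = 2483.6
  γ (7, 4): total = 1787.9
  α (11, 8): total = 1687.2
Minimum is at α with total 1687.2 mi.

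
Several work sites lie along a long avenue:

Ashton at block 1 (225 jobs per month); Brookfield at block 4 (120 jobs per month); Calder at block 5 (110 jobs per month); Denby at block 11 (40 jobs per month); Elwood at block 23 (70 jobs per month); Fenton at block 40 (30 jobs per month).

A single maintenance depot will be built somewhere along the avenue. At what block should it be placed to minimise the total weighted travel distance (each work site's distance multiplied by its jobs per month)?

x = 4

For a sum of weighted absolute distances on a line, the optimum is the weighted median (not the mean). Total weight W = 595; half-weight = 297.5.
Sort by position and accumulate weight:
  block 1 (Ashton, w=225) → cum 225
  block 4 (Brookfield, w=120) → cum 345  ≥ 297.5 → median here
  block 5 (Calder, w=110) → cum 455
  block 11 (Denby, w=40) → cum 495
  block 23 (Elwood, w=70) → cum 565
  block 40 (Fenton, w=30) → cum 595
Optimal location: block 4.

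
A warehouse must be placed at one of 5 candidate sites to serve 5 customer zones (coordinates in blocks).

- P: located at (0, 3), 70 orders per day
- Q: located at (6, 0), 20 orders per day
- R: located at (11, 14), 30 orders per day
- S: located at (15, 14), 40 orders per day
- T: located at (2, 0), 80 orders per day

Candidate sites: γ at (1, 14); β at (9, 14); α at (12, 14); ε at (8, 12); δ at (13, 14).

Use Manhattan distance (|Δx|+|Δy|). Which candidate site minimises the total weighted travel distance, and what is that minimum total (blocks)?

γ, total 3280 blocks

Total weighted distance at each candidate:
  γ (1, 14): total = 3280
  β (9, 14): total = 3720
  α (12, 14): total = 4080
  ε (8, 12): total = 3420
  δ (13, 14): total = 4240
Minimum is at γ with total 3280 blocks.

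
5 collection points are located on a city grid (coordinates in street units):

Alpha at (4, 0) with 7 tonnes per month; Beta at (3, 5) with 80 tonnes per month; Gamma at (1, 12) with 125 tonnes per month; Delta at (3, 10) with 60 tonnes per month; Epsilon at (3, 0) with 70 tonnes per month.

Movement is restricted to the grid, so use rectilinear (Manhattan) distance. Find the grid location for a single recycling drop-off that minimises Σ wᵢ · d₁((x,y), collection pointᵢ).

Manhattan distance separates: Σwᵢ(|x−xᵢ|+|y−yᵢ|) = Σwᵢ|x−xᵢ| + Σwᵢ|y−yᵢ|, so x and y are optimised independently as 1-D weighted medians.
Total weight W = 342; half = 171.
x-coordinate, sorted with cumulative weight:
  x=1 (Gamma, w=125) cum 125
  x=3 (Beta, w=80) cum 205  ← median
  x=3 (Delta, w=60) cum 265
  x=3 (Epsilon, w=70) cum 335
  x=4 (Alpha, w=7) cum 342
⇒ x* = 3
y-coordinate, sorted with cumulative weight:
  y=0 (Alpha, w=7) cum 7
  y=0 (Epsilon, w=70) cum 77
  y=5 (Beta, w=80) cum 157
  y=10 (Delta, w=60) cum 217  ← median
  y=12 (Gamma, w=125) cum 342
⇒ y* = 10

(3, 10)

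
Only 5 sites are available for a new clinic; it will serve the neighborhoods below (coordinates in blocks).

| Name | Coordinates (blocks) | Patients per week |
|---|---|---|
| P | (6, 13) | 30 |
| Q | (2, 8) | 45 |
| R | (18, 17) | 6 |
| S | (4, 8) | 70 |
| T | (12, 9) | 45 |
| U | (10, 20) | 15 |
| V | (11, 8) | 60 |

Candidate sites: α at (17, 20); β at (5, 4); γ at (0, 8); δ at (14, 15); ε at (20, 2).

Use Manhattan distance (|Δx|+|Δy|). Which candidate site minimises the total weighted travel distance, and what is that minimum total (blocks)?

γ, total 2437 blocks

Total weighted distance at each candidate:
  α (17, 20): total = 5434
  β (5, 4): total = 2576
  γ (0, 8): total = 2437
  δ (14, 15): total = 3476
  ε (20, 2): total = 5467
Minimum is at γ with total 2437 blocks.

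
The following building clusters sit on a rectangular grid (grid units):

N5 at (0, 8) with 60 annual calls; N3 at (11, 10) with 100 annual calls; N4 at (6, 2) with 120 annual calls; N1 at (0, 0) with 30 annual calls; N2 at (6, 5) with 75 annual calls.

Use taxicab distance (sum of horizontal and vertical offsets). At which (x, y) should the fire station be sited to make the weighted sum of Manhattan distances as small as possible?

Manhattan distance separates: Σwᵢ(|x−xᵢ|+|y−yᵢ|) = Σwᵢ|x−xᵢ| + Σwᵢ|y−yᵢ|, so x and y are optimised independently as 1-D weighted medians.
Total weight W = 385; half = 192.5.
x-coordinate, sorted with cumulative weight:
  x=0 (N5, w=60) cum 60
  x=0 (N1, w=30) cum 90
  x=6 (N4, w=120) cum 210  ← median
  x=6 (N2, w=75) cum 285
  x=11 (N3, w=100) cum 385
⇒ x* = 6
y-coordinate, sorted with cumulative weight:
  y=0 (N1, w=30) cum 30
  y=2 (N4, w=120) cum 150
  y=5 (N2, w=75) cum 225  ← median
  y=8 (N5, w=60) cum 285
  y=10 (N3, w=100) cum 385
⇒ y* = 5

(6, 5)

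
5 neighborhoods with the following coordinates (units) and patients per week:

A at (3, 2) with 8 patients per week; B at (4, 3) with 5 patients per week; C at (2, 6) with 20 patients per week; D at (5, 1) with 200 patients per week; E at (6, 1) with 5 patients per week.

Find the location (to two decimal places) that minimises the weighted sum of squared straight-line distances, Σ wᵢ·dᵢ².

The minimiser of Σwᵢ‖p−pᵢ‖² is the weighted centroid p* = (Σwᵢpᵢ)/(Σwᵢ).
Σwᵢ = 238.
Σwᵢxᵢ = 8·3 + 5·4 + 20·2 + 200·5 + 5·6 = 1114.
Σwᵢyᵢ = 8·2 + 5·3 + 20·6 + 200·1 + 5·1 = 356.
x* = 1114/238 = 4.68, y* = 356/238 = 1.50.

(4.68, 1.50)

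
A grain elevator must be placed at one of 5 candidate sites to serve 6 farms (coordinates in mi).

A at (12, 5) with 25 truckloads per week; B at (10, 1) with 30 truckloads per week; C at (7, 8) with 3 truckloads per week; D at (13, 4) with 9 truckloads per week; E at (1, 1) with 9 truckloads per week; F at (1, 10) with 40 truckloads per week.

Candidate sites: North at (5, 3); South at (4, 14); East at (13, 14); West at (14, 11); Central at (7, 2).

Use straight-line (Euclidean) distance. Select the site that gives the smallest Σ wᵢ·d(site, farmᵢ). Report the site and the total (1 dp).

Total weighted distance at each candidate:
  North (5, 3): total = 795.0
  South (4, 14): total = 1191.9
  East (13, 14): total = 1407.3
  West (14, 11): total = 1236.9
  Central (7, 2): total = 770.3
Minimum is at Central with total 770.3 mi.

Central, total 770.3 mi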